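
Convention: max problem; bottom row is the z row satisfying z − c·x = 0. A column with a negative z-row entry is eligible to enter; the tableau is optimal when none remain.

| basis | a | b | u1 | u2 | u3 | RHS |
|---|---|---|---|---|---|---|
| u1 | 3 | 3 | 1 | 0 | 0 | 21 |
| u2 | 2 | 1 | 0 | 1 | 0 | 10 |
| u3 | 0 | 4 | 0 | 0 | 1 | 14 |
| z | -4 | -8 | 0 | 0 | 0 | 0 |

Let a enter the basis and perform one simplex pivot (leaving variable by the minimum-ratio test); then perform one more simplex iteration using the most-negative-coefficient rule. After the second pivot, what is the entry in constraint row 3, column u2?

0

Ratio test on column a — row 1: 21/3 = 7; row 2: 10/2 = 5; row 3: entry 0 ≤ 0. Minimum is 5 at row 2 (u2 leaves); pivot element 2.
Divide row 2 by 2; eliminate column a from the other rows.
Second iteration: most negative z-row entry is -6 in column b, so b enters.
Ratio test on column b — row 1: 6/(3/2) = 4; row 2: 5/(1/2) = 10; row 3: 14/4 = 7/2. Minimum is 7/2 at row 3 (u3 leaves); pivot element 4.
Divide row 3 by 4; eliminate column b from the other rows.
After both pivots, the entry at constraint row 3, column u2 is 0.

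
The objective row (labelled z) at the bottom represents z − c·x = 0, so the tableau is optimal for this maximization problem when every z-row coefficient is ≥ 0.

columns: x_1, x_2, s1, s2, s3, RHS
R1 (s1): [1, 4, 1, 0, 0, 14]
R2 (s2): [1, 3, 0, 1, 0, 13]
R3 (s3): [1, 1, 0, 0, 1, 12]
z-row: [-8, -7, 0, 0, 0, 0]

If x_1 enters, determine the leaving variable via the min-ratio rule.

Column x_1 entries and ratios — s1: 14/1 = 14; s2: 13/1 = 13; s3: 12/1 = 12.
Smallest ratio is 12 in the row of s3, so s3 leaves.

s3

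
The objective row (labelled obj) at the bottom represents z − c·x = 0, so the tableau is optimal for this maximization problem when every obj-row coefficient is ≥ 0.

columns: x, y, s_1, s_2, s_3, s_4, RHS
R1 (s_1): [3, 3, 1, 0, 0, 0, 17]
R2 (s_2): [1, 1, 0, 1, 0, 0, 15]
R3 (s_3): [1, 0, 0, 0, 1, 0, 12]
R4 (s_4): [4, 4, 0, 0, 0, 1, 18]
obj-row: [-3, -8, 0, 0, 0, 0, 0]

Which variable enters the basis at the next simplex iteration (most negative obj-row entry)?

y

Negative obj-row entries: x: -3, y: -8.
The most negative is -8 in column y, so y enters.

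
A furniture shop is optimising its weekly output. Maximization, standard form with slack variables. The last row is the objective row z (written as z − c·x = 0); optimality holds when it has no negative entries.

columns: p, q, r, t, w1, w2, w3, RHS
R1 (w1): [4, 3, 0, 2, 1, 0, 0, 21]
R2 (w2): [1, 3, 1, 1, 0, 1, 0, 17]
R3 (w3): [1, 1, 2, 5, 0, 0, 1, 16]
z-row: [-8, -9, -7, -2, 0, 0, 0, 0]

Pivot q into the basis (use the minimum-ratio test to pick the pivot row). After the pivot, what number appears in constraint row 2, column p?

1/3

Ratio test on column q — row 1: 21/3 = 7; row 2: 17/3 = 17/3; row 3: 16/1 = 16. Minimum is 17/3 at row 2 (w2 leaves); pivot element 3.
Divide row 2 by 3; eliminate column q from the other rows.
In the new row 2, the p entry is the old entry divided by the pivot: 1/3 = 1/3.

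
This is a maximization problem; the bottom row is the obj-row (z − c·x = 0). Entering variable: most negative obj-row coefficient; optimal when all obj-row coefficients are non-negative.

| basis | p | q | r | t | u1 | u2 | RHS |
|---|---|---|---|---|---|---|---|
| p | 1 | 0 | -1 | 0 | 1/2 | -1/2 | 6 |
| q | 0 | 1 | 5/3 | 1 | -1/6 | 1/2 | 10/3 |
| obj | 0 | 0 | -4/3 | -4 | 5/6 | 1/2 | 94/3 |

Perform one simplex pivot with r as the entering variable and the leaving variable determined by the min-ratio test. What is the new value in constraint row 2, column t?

Ratio test on column r — row 1: entry -1 ≤ 0; row 2: (10/3)/(5/3) = 2. Minimum is 2 at row 2 (q leaves); pivot element 5/3.
Divide row 2 by 5/3; eliminate column r from the other rows.
In the new row 2, the t entry is the old entry divided by the pivot: 1/(5/3) = 3/5.

3/5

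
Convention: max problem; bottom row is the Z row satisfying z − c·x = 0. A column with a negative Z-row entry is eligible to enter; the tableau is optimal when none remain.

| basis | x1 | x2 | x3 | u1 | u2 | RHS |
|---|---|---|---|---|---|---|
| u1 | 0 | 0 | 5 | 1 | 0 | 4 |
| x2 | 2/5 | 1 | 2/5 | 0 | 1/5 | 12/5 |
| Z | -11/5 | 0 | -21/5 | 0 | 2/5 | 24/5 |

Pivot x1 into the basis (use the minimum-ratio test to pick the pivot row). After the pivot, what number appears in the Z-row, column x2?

Ratio test on column x1 — row 1: entry 0 ≤ 0; row 2: (12/5)/(2/5) = 6. Minimum is 6 at row 2 (x2 leaves); pivot element 2/5.
Divide row 2 by 2/5; eliminate column x1 from the other rows.
Z-row update in column x2: 0 − (-11/5)·(5/2) = 11/2.

11/2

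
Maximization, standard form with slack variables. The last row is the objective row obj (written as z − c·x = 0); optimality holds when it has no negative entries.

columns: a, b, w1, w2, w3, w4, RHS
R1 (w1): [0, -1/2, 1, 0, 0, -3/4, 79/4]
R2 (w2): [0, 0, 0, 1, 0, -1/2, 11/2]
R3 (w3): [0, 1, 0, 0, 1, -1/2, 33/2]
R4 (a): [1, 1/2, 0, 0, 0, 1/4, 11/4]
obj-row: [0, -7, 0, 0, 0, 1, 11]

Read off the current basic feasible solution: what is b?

b is not in the basis, so in the current basic feasible solution b = 0.

0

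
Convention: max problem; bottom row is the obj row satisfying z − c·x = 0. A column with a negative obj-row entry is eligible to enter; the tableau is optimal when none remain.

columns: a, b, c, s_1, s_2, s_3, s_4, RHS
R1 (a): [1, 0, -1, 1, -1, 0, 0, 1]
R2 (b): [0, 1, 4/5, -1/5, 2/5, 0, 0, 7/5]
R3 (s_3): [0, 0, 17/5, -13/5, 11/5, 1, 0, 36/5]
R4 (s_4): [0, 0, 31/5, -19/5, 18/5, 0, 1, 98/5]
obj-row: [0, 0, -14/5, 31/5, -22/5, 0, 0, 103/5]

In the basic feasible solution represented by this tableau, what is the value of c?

0

c is not in the basis, so in the current basic feasible solution c = 0.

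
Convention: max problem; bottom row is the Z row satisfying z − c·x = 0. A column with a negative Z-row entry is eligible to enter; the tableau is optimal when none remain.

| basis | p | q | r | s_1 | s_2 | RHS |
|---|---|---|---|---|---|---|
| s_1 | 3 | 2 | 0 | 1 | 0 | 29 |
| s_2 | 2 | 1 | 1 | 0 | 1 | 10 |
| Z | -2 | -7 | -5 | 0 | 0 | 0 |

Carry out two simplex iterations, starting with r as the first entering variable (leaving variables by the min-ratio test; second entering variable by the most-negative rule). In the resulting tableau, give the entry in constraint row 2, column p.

Ratio test on column r — row 1: entry 0 ≤ 0; row 2: 10/1 = 10. Minimum is 10 at row 2 (s_2 leaves); pivot element 1.
Divide row 2 by 1; eliminate column r from the other rows.
Second iteration: most negative Z-row entry is -2 in column q, so q enters.
Ratio test on column q — row 1: 29/2 = 29/2; row 2: 10/1 = 10. Minimum is 10 at row 2 (r leaves); pivot element 1.
Divide row 2 by 1; eliminate column q from the other rows.
After both pivots, the entry at constraint row 2, column p is 2.

2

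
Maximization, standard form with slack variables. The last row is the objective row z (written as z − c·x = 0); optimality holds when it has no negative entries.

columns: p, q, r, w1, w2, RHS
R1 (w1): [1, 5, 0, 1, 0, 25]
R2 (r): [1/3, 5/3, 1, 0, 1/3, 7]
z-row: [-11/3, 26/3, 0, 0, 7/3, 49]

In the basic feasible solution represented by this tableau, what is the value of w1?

25

w1 is basic (row 1); its value is the RHS of that row, 25.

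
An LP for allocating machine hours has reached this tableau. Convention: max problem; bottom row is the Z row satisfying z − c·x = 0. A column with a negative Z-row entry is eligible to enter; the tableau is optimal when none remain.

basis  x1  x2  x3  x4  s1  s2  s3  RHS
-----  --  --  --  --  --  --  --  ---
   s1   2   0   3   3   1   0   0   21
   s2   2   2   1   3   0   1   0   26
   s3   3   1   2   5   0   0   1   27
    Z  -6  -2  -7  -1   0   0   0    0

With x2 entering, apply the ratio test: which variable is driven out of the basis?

s2

Column x2 entries and ratios — s1: 0 ≤ 0, skip; s2: 26/2 = 13; s3: 27/1 = 27.
Smallest ratio is 13 in the row of s2, so s2 leaves.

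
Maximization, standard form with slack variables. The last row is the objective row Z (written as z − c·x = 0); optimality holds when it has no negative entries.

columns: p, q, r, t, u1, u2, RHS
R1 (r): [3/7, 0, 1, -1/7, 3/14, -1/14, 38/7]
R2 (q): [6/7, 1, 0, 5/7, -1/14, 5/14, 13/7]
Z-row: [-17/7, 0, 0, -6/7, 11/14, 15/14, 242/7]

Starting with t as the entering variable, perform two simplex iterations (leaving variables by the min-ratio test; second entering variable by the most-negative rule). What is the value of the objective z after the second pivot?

Ratio test on column t — row 1: entry -1/7 ≤ 0; row 2: (13/7)/(5/7) = 13/5. Minimum is 13/5 at row 2 (q leaves); pivot element 5/7.
Pivot on row 2; the Z-row RHS becomes 242/7 − (-6/7)·(13/5) = 184/5.
Next entering variable (most negative Z-row entry -7/5): p.
Ratio test on column p — row 1: (29/5)/(3/5) = 29/3; row 2: (13/5)/(6/5) = 13/6. Minimum is 13/6 at row 2 (t leaves); pivot element 6/5.
After the second pivot the Z-row RHS is 184/5 − (-7/5)·(13/6) = 239/6.

239/6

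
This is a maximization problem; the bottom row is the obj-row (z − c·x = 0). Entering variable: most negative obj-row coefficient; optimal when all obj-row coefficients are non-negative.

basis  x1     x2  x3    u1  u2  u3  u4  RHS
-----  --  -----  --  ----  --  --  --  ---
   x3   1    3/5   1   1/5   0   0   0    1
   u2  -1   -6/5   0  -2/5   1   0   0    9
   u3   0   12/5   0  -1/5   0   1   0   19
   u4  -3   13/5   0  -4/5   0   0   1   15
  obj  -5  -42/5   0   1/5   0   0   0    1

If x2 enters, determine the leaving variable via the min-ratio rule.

Column x2 entries and ratios — x3: 1/(3/5) = 5/3; u2: -6/5 ≤ 0, skip; u3: 19/(12/5) = 95/12; u4: 15/(13/5) = 75/13.
Smallest ratio is 5/3 in the row of x3, so x3 leaves.

x3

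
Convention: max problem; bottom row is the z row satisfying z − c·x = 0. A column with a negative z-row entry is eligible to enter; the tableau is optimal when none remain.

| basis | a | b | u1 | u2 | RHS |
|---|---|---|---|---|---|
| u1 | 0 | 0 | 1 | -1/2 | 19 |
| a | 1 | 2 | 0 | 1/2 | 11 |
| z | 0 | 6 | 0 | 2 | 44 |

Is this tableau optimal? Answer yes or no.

Every z-row coefficient is ≥ 0, so the tableau is optimal.

yes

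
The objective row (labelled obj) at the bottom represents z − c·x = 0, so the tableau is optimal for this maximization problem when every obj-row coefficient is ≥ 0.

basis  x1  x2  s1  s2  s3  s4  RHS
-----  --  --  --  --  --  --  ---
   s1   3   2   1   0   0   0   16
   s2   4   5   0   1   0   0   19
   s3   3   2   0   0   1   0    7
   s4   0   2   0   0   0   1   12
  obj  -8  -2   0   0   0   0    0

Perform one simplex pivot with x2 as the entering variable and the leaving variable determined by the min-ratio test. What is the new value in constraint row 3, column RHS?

7/2

Ratio test on column x2 — row 1: 16/2 = 8; row 2: 19/5 = 19/5; row 3: 7/2 = 7/2; row 4: 12/2 = 6. Minimum is 7/2 at row 3 (s3 leaves); pivot element 2.
Divide row 3 by 2; eliminate column x2 from the other rows.
In the new row 3, the RHS entry is the old entry divided by the pivot: 7/2 = 7/2.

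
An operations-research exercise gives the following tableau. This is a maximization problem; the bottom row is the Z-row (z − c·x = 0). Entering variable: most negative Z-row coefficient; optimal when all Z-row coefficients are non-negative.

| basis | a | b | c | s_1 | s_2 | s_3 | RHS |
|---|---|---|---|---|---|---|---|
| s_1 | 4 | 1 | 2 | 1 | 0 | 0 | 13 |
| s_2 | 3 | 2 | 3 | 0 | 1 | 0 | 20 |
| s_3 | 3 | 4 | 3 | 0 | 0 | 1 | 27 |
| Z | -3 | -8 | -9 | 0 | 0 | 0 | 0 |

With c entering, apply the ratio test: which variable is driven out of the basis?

s_1

Column c entries and ratios — s_1: 13/2 = 13/2; s_2: 20/3 = 20/3; s_3: 27/3 = 9.
Smallest ratio is 13/2 in the row of s_1, so s_1 leaves.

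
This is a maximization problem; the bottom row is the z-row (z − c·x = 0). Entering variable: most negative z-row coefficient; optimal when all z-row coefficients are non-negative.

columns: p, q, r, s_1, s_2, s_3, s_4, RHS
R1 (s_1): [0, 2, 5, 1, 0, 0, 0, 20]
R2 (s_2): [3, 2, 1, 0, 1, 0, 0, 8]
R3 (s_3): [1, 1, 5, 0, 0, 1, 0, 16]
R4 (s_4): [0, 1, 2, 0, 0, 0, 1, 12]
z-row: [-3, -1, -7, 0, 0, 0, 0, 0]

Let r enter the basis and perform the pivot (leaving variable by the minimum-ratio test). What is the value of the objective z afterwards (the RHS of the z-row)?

112/5

Ratio test on column r — row 1: 20/5 = 4; row 2: 8/1 = 8; row 3: 16/5 = 16/5; row 4: 12/2 = 6. Minimum is 16/5 at row 3 (s_3 leaves); pivot element 5.
Pivot on row 3; the z-row RHS becomes 0 − (-7)·(16/5) = 112/5.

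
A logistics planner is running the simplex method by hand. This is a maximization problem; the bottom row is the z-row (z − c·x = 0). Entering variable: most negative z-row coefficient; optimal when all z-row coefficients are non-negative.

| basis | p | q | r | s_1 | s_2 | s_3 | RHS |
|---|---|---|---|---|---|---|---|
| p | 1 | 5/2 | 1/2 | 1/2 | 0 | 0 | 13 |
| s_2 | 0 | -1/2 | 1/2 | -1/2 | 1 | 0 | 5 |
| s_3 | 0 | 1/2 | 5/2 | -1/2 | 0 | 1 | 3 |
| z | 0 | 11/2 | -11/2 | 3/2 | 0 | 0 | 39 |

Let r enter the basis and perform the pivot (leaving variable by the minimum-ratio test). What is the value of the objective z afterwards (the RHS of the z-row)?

228/5

Ratio test on column r — row 1: 13/(1/2) = 26; row 2: 5/(1/2) = 10; row 3: 3/(5/2) = 6/5. Minimum is 6/5 at row 3 (s_3 leaves); pivot element 5/2.
Pivot on row 3; the z-row RHS becomes 39 − (-11/2)·(6/5) = 228/5.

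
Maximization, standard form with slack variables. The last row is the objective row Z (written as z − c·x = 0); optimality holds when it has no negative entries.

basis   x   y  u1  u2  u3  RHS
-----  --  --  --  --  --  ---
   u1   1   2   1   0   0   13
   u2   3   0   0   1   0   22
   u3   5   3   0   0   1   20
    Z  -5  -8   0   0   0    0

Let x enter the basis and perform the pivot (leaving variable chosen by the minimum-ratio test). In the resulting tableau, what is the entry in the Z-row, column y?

-5

Ratio test on column x — row 1: 13/1 = 13; row 2: 22/3 = 22/3; row 3: 20/5 = 4. Minimum is 4 at row 3 (u3 leaves); pivot element 5.
Divide row 3 by 5; eliminate column x from the other rows.
Z-row update in column y: -8 − (-5)·(3/5) = -5.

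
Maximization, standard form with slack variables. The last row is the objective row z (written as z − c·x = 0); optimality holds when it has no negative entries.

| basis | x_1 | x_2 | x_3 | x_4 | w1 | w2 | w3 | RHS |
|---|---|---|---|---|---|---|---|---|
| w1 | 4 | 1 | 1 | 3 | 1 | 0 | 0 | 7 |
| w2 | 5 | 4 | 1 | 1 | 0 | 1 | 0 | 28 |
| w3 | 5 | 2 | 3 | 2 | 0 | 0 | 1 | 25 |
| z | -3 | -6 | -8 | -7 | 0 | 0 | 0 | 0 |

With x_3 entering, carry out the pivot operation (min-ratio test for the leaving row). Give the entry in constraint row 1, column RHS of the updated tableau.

Ratio test on column x_3 — row 1: 7/1 = 7; row 2: 28/1 = 28; row 3: 25/3 = 25/3. Minimum is 7 at row 1 (w1 leaves); pivot element 1.
Divide row 1 by 1; eliminate column x_3 from the other rows.
In the new row 1, the RHS entry is the old entry divided by the pivot: 7/1 = 7.

7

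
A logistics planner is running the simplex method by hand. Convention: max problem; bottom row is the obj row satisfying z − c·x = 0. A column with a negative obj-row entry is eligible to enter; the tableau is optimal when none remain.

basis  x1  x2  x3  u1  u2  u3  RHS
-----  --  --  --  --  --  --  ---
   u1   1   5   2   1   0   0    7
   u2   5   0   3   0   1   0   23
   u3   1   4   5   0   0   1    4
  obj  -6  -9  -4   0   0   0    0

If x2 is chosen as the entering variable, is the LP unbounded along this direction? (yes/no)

Column x2 has positive entries in row(s) 1, 3, so the ratio test bounds it — not unbounded.

no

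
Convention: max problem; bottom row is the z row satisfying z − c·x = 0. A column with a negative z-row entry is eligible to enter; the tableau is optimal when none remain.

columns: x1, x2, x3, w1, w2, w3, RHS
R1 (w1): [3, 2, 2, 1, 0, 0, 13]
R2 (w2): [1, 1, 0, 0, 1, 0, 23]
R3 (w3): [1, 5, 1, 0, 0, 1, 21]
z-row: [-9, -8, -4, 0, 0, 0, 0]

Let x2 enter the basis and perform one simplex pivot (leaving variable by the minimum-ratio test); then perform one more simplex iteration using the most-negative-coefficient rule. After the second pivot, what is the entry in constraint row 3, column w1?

-1/13

Ratio test on column x2 — row 1: 13/2 = 13/2; row 2: 23/1 = 23; row 3: 21/5 = 21/5. Minimum is 21/5 at row 3 (w3 leaves); pivot element 5.
Divide row 3 by 5; eliminate column x2 from the other rows.
Second iteration: most negative z-row entry is -37/5 in column x1, so x1 enters.
Ratio test on column x1 — row 1: (23/5)/(13/5) = 23/13; row 2: (94/5)/(4/5) = 47/2; row 3: (21/5)/(1/5) = 21. Minimum is 23/13 at row 1 (w1 leaves); pivot element 13/5.
Divide row 1 by 13/5; eliminate column x1 from the other rows.
After both pivots, the entry at constraint row 3, column w1 is -1/13.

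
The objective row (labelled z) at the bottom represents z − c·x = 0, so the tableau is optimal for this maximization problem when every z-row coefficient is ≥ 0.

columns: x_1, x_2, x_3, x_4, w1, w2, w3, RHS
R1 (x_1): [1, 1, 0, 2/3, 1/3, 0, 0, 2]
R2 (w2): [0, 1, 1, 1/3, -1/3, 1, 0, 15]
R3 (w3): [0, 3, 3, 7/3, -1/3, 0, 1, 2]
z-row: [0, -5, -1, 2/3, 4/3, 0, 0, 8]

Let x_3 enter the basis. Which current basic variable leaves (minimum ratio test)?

Column x_3 entries and ratios — x_1: 0 ≤ 0, skip; w2: 15/1 = 15; w3: 2/3 = 2/3.
Smallest ratio is 2/3 in the row of w3, so w3 leaves.

w3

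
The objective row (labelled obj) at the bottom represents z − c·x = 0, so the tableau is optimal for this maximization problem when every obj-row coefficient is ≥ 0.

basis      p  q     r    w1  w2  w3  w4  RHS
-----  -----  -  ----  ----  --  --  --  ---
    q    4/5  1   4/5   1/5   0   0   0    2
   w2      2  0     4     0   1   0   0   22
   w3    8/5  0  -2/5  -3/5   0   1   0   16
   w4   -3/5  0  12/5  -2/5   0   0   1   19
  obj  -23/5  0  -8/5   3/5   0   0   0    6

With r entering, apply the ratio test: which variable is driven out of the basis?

q

Column r entries and ratios — q: 2/(4/5) = 5/2; w2: 22/4 = 11/2; w3: -2/5 ≤ 0, skip; w4: 19/(12/5) = 95/12.
Smallest ratio is 5/2 in the row of q, so q leaves.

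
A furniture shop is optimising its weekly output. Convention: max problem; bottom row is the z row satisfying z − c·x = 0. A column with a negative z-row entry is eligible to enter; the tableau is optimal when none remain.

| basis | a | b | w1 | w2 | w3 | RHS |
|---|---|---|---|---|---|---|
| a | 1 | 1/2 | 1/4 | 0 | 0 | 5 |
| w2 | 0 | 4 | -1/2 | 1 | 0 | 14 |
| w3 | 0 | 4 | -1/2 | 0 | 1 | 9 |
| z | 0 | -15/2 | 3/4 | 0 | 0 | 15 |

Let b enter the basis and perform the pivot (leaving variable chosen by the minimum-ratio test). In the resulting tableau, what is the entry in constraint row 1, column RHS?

Ratio test on column b — row 1: 5/(1/2) = 10; row 2: 14/4 = 7/2; row 3: 9/4 = 9/4. Minimum is 9/4 at row 3 (w3 leaves); pivot element 4.
Divide row 3 by 4; eliminate column b from the other rows.
Row 1 update in column RHS: 5 − (1/2)·(9/4) = 31/8.

31/8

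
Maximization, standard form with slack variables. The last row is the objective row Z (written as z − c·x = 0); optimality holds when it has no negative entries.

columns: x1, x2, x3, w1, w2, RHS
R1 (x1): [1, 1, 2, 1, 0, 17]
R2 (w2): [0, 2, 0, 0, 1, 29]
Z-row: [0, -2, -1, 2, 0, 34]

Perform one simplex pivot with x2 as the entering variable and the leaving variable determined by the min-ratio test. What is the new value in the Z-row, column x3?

Ratio test on column x2 — row 1: 17/1 = 17; row 2: 29/2 = 29/2. Minimum is 29/2 at row 2 (w2 leaves); pivot element 2.
Divide row 2 by 2; eliminate column x2 from the other rows.
Z-row update in column x3: -1 − (-2)·0 = -1.

-1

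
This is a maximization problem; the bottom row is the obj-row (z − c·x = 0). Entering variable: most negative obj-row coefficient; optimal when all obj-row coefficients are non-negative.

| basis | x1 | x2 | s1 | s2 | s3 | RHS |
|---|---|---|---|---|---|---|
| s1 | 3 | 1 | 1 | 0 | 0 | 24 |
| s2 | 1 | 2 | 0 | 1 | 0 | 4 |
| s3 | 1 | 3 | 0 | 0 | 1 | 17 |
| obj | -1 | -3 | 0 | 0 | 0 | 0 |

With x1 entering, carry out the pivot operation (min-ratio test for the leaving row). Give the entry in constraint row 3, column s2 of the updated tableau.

-1

Ratio test on column x1 — row 1: 24/3 = 8; row 2: 4/1 = 4; row 3: 17/1 = 17. Minimum is 4 at row 2 (s2 leaves); pivot element 1.
Divide row 2 by 1; eliminate column x1 from the other rows.
Row 3 update in column s2: 0 − 1·1 = -1.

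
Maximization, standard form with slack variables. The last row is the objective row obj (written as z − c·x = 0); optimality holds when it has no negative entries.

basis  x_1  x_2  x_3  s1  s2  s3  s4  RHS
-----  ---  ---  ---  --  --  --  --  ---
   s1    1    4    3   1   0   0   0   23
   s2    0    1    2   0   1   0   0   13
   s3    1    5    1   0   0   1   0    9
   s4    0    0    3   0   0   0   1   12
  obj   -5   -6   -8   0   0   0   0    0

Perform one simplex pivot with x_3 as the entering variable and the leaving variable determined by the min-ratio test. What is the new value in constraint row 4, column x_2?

0

Ratio test on column x_3 — row 1: 23/3 = 23/3; row 2: 13/2 = 13/2; row 3: 9/1 = 9; row 4: 12/3 = 4. Minimum is 4 at row 4 (s4 leaves); pivot element 3.
Divide row 4 by 3; eliminate column x_3 from the other rows.
In the new row 4, the x_2 entry is the old entry divided by the pivot: 0/3 = 0.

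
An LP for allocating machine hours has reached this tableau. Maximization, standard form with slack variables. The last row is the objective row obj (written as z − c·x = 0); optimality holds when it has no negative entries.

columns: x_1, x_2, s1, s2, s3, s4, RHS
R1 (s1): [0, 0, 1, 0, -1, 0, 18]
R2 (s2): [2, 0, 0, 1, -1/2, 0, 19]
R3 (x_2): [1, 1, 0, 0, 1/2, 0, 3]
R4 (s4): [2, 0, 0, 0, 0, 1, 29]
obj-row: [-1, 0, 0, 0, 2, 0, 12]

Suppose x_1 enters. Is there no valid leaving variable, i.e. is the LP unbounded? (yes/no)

no

Column x_1 has positive entries in row(s) 2, 3, 4, so the ratio test bounds it — not unbounded.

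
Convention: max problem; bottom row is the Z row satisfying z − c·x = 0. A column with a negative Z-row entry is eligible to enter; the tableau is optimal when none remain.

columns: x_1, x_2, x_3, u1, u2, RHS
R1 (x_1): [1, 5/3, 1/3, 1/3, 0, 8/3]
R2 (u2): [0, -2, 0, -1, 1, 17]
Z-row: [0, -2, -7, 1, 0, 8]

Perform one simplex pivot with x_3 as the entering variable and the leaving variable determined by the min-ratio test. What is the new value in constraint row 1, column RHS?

8

Ratio test on column x_3 — row 1: (8/3)/(1/3) = 8; row 2: entry 0 ≤ 0. Minimum is 8 at row 1 (x_1 leaves); pivot element 1/3.
Divide row 1 by 1/3; eliminate column x_3 from the other rows.
In the new row 1, the RHS entry is the old entry divided by the pivot: (8/3)/(1/3) = 8.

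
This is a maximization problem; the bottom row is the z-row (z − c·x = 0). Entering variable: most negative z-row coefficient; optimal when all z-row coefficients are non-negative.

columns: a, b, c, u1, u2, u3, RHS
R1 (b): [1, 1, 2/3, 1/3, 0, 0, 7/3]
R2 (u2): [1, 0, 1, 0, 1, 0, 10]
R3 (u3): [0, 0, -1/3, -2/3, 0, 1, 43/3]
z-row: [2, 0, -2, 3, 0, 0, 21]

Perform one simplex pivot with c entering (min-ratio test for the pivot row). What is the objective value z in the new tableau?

Ratio test on column c — row 1: (7/3)/(2/3) = 7/2; row 2: 10/1 = 10; row 3: entry -1/3 ≤ 0. Minimum is 7/2 at row 1 (b leaves); pivot element 2/3.
Pivot on row 1; the z-row RHS becomes 21 − (-2)·(7/2) = 28.

28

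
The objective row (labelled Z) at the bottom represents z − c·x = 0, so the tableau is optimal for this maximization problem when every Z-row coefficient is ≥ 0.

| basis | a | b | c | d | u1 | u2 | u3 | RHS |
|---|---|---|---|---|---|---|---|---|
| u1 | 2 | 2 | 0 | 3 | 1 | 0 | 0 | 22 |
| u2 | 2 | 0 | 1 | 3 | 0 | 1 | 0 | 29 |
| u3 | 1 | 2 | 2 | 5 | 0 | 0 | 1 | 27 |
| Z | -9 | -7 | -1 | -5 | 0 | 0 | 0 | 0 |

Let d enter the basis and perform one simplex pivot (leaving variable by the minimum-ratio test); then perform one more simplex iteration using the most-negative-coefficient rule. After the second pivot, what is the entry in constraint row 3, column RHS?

Ratio test on column d — row 1: 22/3 = 22/3; row 2: 29/3 = 29/3; row 3: 27/5 = 27/5. Minimum is 27/5 at row 3 (u3 leaves); pivot element 5.
Divide row 3 by 5; eliminate column d from the other rows.
Second iteration: most negative Z-row entry is -8 in column a, so a enters.
Ratio test on column a — row 1: (29/5)/(7/5) = 29/7; row 2: (64/5)/(7/5) = 64/7; row 3: (27/5)/(1/5) = 27. Minimum is 29/7 at row 1 (u1 leaves); pivot element 7/5.
Divide row 1 by 7/5; eliminate column a from the other rows.
After both pivots, the entry at constraint row 3, column RHS is 32/7.

32/7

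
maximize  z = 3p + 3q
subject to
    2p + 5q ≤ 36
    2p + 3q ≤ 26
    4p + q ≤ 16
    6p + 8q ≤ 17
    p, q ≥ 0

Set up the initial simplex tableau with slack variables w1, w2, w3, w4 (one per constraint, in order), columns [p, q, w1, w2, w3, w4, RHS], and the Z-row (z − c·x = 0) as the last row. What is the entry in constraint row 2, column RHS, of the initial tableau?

The RHS of constraint 2 is b_2 = 26.

26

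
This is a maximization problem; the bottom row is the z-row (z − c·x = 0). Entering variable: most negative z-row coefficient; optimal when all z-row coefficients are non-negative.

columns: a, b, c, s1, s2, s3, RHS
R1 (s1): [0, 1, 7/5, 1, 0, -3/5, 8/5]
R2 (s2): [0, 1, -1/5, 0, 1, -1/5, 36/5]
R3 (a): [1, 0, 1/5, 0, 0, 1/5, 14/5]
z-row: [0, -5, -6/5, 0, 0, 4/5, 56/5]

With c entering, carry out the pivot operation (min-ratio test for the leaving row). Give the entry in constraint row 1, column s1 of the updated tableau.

Ratio test on column c — row 1: (8/5)/(7/5) = 8/7; row 2: entry -1/5 ≤ 0; row 3: (14/5)/(1/5) = 14. Minimum is 8/7 at row 1 (s1 leaves); pivot element 7/5.
Divide row 1 by 7/5; eliminate column c from the other rows.
In the new row 1, the s1 entry is the old entry divided by the pivot: 1/(7/5) = 5/7.

5/7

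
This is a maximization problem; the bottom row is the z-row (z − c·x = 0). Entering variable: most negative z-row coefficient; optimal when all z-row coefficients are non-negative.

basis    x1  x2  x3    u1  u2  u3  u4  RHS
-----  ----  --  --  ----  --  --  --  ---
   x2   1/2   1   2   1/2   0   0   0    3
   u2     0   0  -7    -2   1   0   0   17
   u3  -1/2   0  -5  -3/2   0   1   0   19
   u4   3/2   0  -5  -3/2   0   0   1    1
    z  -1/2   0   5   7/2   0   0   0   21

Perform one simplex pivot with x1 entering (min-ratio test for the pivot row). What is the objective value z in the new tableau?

64/3

Ratio test on column x1 — row 1: 3/(1/2) = 6; row 2: entry 0 ≤ 0; row 3: entry -1/2 ≤ 0; row 4: 1/(3/2) = 2/3. Minimum is 2/3 at row 4 (u4 leaves); pivot element 3/2.
Pivot on row 4; the z-row RHS becomes 21 − (-1/2)·(2/3) = 64/3.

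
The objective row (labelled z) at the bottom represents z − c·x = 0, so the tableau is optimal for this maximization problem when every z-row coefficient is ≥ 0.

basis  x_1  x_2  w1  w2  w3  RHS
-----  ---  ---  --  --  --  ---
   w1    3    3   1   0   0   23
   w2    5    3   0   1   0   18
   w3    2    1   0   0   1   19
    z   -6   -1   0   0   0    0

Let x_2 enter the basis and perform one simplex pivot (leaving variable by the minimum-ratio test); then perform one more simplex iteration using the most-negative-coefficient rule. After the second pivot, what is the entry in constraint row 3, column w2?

Ratio test on column x_2 — row 1: 23/3 = 23/3; row 2: 18/3 = 6; row 3: 19/1 = 19. Minimum is 6 at row 2 (w2 leaves); pivot element 3.
Divide row 2 by 3; eliminate column x_2 from the other rows.
Second iteration: most negative z-row entry is -13/3 in column x_1, so x_1 enters.
Ratio test on column x_1 — row 1: entry -2 ≤ 0; row 2: 6/(5/3) = 18/5; row 3: 13/(1/3) = 39. Minimum is 18/5 at row 2 (x_2 leaves); pivot element 5/3.
Divide row 2 by 5/3; eliminate column x_1 from the other rows.
After both pivots, the entry at constraint row 3, column w2 is -2/5.

-2/5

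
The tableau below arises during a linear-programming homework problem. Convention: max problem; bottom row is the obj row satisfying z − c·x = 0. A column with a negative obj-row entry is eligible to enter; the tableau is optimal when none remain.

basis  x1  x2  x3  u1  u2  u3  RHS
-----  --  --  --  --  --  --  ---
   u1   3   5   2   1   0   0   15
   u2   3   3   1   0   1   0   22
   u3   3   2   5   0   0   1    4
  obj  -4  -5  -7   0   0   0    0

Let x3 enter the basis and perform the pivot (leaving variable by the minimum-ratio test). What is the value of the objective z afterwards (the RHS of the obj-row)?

Ratio test on column x3 — row 1: 15/2 = 15/2; row 2: 22/1 = 22; row 3: 4/5 = 4/5. Minimum is 4/5 at row 3 (u3 leaves); pivot element 5.
Pivot on row 3; the obj-row RHS becomes 0 − (-7)·(4/5) = 28/5.

28/5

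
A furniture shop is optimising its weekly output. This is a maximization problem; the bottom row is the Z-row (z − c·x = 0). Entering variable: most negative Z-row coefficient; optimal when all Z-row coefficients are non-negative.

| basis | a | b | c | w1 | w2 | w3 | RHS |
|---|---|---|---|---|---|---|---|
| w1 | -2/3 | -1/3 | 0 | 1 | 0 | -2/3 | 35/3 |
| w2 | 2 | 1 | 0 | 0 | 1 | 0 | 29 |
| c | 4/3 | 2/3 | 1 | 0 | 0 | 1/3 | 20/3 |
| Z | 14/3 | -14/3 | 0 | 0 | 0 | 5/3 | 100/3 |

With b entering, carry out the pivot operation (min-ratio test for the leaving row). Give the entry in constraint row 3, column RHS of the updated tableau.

Ratio test on column b — row 1: entry -1/3 ≤ 0; row 2: 29/1 = 29; row 3: (20/3)/(2/3) = 10. Minimum is 10 at row 3 (c leaves); pivot element 2/3.
Divide row 3 by 2/3; eliminate column b from the other rows.
In the new row 3, the RHS entry is the old entry divided by the pivot: (20/3)/(2/3) = 10.

10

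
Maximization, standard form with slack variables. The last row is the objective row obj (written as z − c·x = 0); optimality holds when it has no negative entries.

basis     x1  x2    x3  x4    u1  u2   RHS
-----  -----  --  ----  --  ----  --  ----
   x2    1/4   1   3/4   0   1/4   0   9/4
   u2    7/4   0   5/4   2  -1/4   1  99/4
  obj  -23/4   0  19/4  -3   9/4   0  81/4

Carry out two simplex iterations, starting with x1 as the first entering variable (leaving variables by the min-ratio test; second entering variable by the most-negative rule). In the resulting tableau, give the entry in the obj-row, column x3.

Ratio test on column x1 — row 1: (9/4)/(1/4) = 9; row 2: (99/4)/(7/4) = 99/7. Minimum is 9 at row 1 (x2 leaves); pivot element 1/4.
Divide row 1 by 1/4; eliminate column x1 from the other rows.
Second iteration: most negative obj-row entry is -3 in column x4, so x4 enters.
Ratio test on column x4 — row 1: entry 0 ≤ 0; row 2: 9/2 = 9/2. Minimum is 9/2 at row 2 (u2 leaves); pivot element 2.
Divide row 2 by 2; eliminate column x4 from the other rows.
After both pivots, the entry at the obj-row, column x3 is 16.

16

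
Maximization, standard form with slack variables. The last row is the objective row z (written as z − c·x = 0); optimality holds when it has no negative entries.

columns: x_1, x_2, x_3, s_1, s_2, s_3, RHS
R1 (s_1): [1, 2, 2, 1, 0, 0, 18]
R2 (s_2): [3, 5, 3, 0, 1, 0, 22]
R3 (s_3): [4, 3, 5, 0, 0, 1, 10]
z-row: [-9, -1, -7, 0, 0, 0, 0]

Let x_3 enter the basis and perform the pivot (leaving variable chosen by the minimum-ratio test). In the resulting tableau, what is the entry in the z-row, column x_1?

-17/5

Ratio test on column x_3 — row 1: 18/2 = 9; row 2: 22/3 = 22/3; row 3: 10/5 = 2. Minimum is 2 at row 3 (s_3 leaves); pivot element 5.
Divide row 3 by 5; eliminate column x_3 from the other rows.
z-row update in column x_1: -9 − (-7)·(4/5) = -17/5.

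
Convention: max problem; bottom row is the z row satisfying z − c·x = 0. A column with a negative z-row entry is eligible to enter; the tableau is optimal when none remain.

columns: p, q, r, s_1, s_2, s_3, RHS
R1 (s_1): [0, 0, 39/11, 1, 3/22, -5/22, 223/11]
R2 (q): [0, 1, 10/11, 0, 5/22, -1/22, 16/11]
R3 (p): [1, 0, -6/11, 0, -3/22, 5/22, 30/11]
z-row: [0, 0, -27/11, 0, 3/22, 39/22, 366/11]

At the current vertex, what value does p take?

p is basic (row 3); its value is the RHS of that row, 30/11.

30/11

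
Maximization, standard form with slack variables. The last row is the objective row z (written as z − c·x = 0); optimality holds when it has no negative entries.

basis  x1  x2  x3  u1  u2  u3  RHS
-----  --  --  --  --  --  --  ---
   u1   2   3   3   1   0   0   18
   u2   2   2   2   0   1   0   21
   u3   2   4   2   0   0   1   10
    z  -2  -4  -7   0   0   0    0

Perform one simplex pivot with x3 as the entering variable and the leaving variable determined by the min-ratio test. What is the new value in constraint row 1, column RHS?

Ratio test on column x3 — row 1: 18/3 = 6; row 2: 21/2 = 21/2; row 3: 10/2 = 5. Minimum is 5 at row 3 (u3 leaves); pivot element 2.
Divide row 3 by 2; eliminate column x3 from the other rows.
Row 1 update in column RHS: 18 − 3·5 = 3.

3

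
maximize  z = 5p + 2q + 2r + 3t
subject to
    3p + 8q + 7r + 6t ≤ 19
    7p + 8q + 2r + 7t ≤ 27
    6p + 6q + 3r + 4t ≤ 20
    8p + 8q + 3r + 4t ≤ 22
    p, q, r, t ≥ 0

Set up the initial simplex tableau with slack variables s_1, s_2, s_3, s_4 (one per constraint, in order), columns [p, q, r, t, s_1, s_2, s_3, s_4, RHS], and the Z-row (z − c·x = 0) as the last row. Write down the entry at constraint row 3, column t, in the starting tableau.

Constraint 3 has coefficient 4 on t.

4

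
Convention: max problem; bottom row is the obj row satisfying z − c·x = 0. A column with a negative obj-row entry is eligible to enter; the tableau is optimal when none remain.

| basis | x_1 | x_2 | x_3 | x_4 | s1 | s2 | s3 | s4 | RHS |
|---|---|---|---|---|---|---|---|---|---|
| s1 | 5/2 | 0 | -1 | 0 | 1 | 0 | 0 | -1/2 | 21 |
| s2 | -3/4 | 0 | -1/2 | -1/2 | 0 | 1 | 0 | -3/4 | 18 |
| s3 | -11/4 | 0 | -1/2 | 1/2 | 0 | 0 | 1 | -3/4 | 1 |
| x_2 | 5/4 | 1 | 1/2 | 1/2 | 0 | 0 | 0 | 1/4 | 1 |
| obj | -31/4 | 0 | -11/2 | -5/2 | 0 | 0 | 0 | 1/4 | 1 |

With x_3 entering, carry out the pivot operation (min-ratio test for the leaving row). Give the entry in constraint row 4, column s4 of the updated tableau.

Ratio test on column x_3 — row 1: entry -1 ≤ 0; row 2: entry -1/2 ≤ 0; row 3: entry -1/2 ≤ 0; row 4: 1/(1/2) = 2. Minimum is 2 at row 4 (x_2 leaves); pivot element 1/2.
Divide row 4 by 1/2; eliminate column x_3 from the other rows.
In the new row 4, the s4 entry is the old entry divided by the pivot: (1/4)/(1/2) = 1/2.

1/2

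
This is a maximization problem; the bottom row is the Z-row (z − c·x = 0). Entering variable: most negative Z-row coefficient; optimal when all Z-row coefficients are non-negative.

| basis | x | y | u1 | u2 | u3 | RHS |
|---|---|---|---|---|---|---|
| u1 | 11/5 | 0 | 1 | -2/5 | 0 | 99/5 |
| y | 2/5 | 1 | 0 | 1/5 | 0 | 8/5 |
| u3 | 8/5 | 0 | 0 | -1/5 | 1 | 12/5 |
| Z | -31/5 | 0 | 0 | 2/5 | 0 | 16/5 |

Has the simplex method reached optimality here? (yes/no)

no

The Z-row has a negative entry -31/5 in column x, so it is not optimal.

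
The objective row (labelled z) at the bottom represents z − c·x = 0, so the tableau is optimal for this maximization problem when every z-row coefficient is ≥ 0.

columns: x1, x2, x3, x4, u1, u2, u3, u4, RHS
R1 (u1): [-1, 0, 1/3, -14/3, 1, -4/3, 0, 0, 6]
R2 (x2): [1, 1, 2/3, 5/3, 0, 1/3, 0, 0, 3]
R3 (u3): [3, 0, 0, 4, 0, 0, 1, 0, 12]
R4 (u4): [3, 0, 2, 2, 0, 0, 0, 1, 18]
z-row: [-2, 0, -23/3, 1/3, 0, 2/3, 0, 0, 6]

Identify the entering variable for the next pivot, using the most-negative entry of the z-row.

Negative z-row entries: x1: -2, x3: -23/3.
The most negative is -23/3 in column x3, so x3 enters.

x3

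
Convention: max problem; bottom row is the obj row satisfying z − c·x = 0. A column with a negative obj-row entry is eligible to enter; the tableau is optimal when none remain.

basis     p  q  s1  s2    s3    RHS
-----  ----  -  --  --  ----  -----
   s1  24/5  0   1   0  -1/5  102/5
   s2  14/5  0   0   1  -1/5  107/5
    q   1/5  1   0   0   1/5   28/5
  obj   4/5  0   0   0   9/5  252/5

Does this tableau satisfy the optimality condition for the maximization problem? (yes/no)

yes

Every obj-row coefficient is ≥ 0, so the tableau is optimal.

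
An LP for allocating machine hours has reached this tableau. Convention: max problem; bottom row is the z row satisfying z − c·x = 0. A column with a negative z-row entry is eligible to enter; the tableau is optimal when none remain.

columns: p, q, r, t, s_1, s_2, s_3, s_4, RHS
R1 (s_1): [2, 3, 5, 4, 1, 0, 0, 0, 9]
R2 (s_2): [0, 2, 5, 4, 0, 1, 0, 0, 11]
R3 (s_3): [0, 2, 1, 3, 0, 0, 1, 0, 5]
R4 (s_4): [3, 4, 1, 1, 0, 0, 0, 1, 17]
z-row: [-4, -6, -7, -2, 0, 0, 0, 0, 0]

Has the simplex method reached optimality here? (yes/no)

no

The z-row has a negative entry -7 in column r, so it is not optimal.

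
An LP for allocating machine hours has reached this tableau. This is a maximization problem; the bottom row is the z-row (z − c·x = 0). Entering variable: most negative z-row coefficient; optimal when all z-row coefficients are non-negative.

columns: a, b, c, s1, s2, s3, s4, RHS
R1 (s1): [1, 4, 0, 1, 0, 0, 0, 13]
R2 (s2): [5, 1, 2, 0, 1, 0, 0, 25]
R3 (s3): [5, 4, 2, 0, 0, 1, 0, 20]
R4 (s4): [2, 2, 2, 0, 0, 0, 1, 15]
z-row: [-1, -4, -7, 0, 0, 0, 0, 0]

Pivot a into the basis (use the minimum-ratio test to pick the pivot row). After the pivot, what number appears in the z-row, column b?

Ratio test on column a — row 1: 13/1 = 13; row 2: 25/5 = 5; row 3: 20/5 = 4; row 4: 15/2 = 15/2. Minimum is 4 at row 3 (s3 leaves); pivot element 5.
Divide row 3 by 5; eliminate column a from the other rows.
z-row update in column b: -4 − (-1)·(4/5) = -16/5.

-16/5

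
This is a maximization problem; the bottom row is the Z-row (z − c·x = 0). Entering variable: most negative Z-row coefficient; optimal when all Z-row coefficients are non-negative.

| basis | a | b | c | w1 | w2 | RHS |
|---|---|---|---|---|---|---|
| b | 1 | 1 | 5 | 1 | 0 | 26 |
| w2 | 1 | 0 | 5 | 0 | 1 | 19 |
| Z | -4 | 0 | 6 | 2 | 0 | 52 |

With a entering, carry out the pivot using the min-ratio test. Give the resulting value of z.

Ratio test on column a — row 1: 26/1 = 26; row 2: 19/1 = 19. Minimum is 19 at row 2 (w2 leaves); pivot element 1.
Pivot on row 2; the Z-row RHS becomes 52 − (-4)·19 = 128.

128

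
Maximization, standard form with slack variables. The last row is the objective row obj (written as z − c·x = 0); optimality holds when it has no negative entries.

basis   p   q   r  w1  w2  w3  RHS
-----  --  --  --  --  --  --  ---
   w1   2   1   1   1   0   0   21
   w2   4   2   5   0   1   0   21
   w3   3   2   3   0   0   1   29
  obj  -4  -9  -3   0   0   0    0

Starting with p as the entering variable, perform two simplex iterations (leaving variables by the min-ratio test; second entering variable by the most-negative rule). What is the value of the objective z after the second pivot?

189/2

Ratio test on column p — row 1: 21/2 = 21/2; row 2: 21/4 = 21/4; row 3: 29/3 = 29/3. Minimum is 21/4 at row 2 (w2 leaves); pivot element 4.
Pivot on row 2; the obj-row RHS becomes 0 − (-4)·(21/4) = 21.
Next entering variable (most negative obj-row entry -7): q.
Ratio test on column q — row 1: entry 0 ≤ 0; row 2: (21/4)/(1/2) = 21/2; row 3: (53/4)/(1/2) = 53/2. Minimum is 21/2 at row 2 (p leaves); pivot element 1/2.
After the second pivot the obj-row RHS is 21 − (-7)·(21/2) = 189/2.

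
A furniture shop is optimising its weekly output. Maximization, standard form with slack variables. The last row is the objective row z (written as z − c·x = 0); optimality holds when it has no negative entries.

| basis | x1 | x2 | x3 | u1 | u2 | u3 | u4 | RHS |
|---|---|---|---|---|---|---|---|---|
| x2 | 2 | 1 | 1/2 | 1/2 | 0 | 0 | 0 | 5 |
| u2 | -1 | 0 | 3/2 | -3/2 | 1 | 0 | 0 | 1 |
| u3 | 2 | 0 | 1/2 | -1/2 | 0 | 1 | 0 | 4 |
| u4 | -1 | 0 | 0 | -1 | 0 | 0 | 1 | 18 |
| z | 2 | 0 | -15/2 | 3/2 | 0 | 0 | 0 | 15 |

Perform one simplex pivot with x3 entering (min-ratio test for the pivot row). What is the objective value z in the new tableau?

20

Ratio test on column x3 — row 1: 5/(1/2) = 10; row 2: 1/(3/2) = 2/3; row 3: 4/(1/2) = 8; row 4: entry 0 ≤ 0. Minimum is 2/3 at row 2 (u2 leaves); pivot element 3/2.
Pivot on row 2; the z-row RHS becomes 15 − (-15/2)·(2/3) = 20.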